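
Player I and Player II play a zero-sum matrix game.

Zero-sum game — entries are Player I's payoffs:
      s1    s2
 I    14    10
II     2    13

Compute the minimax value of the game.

Row minima are 10 and 2, so Player I's maximin is 10; column maxima are 14 and 13, so Player II's minimax is 13. These differ, so the equilibrium is in mixed strategies.
Let Player I play I with probability p. Player II is indifferent when 14p + 2(1−p) = 10p + 13(1−p), giving p = 11/15.
Let Player II play s1 with probability q. Player I is indifferent when 14q + 10(1−q) = 2q + 13(1−q), giving q = 1/5.
The value is 14·(1/5) + (10)·(4/5) = 54/5.

54/5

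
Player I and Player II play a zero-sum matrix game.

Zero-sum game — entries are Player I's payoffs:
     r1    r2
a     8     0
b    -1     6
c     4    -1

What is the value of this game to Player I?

Row c is strictly dominated by row a, so Player I never plays it.
The remaining 2×2 game on (a, b) × (r1, r2) has no saddle point. Let Player I play a with probability p; indifference gives 8p − (1−p) = 6(1−p), so p = 7/15.
Similarly Player II's optimal q on r1 is 2/5, and the value is 8·(2/5) + (0)·(3/5) = 16/5.

16/5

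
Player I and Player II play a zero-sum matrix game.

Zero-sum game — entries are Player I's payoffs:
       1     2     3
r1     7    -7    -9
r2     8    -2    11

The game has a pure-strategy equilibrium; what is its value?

-2

Row minima: -9, -2 → Player I's maximin is -2.
Column maxima: 8, -2, 11 → Player II's minimax is -2.
They coincide at (r2, 2), so the value is -2.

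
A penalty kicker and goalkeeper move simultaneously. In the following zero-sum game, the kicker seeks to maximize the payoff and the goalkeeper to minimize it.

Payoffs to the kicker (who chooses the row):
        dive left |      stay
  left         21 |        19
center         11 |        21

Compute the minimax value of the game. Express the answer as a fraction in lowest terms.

58/3

Row minima are 19 and 11, so the kicker's maximin is 19; column maxima are 21 and 21, so the goalkeeper's minimax is 21. These differ, so the equilibrium is in mixed strategies.
Let the kicker play left with probability p. The goalkeeper is indifferent when 21p + 11(1−p) = 19p + 21(1−p), giving p = 5/6.
Let the goalkeeper play dive left with probability q. The kicker is indifferent when 21q + 19(1−q) = 11q + 21(1−q), giving q = 1/6.
The value is 21·(1/6) + (19)·(5/6) = 58/3.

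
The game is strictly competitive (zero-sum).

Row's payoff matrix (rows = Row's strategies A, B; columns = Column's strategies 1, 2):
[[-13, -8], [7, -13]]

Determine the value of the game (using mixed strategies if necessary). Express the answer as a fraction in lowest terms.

-9

Row minima are -13 and -13, so Row's maximin is -13; column maxima are 7 and -8, so Column's minimax is -8. These differ, so the equilibrium is in mixed strategies.
Let Row play A with probability p. Column is indifferent when −13p + 7(1−p) = −8p − 13(1−p), giving p = 4/5.
Let Column play 1 with probability q. Row is indifferent when −13q − 8(1−q) = 7q − 13(1−q), giving q = 1/5.
The value is -13·(1/5) + (-8)·(4/5) = -9.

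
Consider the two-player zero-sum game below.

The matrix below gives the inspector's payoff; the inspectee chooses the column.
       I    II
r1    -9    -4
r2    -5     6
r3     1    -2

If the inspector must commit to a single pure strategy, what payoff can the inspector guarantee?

-2

The worst-case payoff for each row is r1: -9, r2: -5, r3: -2.
The best of these is -2.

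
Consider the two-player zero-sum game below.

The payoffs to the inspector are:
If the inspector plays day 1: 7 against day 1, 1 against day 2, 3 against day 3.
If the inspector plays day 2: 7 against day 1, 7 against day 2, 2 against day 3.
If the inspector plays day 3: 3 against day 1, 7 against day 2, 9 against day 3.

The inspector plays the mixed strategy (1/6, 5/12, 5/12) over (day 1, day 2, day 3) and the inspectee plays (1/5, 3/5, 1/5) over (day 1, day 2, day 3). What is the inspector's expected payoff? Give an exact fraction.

341/60

Against (1/5, 3/5, 1/5), each row's expected payoff is day 1: 13/5; day 2: 6; day 3: 33/5.
Taking the (1/6, 5/12, 5/12)-weighted average: (1/6)·(13/5) + (5/12)·(6) + (5/12)·(33/5) = 341/60.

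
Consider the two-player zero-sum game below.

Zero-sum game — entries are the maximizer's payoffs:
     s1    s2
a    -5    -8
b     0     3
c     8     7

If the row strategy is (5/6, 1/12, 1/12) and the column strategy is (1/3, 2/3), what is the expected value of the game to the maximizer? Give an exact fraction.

-91/18

Against (1/3, 2/3), each row's expected payoff is a: -7; b: 2; c: 22/3.
Taking the (5/6, 1/12, 1/12)-weighted average: (5/6)·(-7) + (1/12)·(2) + (1/12)·(22/3) = -91/18.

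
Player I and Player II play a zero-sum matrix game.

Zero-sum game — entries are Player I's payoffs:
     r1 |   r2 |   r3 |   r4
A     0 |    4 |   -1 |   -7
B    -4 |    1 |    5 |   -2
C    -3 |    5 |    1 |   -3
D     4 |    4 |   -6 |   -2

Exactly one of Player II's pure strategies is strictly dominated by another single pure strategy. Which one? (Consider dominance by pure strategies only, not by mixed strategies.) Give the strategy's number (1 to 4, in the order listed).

Player II prefers columns that give Player I less. Compare r2 with r4: -7 < 4, -2 < 1, -3 < 5, -2 < 4.
So r4 strictly dominates r2 for Player II; r2 is strictly dominated.

2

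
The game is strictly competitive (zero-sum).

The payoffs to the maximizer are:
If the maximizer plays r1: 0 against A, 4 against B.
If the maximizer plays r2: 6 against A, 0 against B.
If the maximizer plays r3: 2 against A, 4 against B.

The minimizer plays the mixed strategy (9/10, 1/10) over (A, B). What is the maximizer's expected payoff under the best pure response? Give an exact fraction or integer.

27/5

r1: (0)·(9/10) + (4)·(1/10) = 2/5.
r2: (6)·(9/10) + (0)·(1/10) = 27/5.
r3: (2)·(9/10) + (4)·(1/10) = 11/5.
The best pure response is r2 with expected payoff 27/5.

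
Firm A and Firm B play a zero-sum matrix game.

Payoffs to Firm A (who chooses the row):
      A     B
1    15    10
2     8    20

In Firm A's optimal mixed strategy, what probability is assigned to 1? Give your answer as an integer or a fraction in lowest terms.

Row minima are 10 and 8, so Firm A's maximin is 10; column maxima are 15 and 20, so Firm B's minimax is 15. These differ, so the equilibrium is in mixed strategies.
Let Firm A play 1 with probability p. Firm B is indifferent when 15p + 8(1−p) = 10p + 20(1−p), giving p = 12/17.

12/17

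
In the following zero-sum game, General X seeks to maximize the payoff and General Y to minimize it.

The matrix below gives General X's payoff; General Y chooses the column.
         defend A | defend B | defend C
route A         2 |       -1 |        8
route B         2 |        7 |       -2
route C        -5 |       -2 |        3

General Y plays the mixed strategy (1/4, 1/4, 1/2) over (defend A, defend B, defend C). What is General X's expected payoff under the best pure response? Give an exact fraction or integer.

route A: (2)·(1/4) + (-1)·(1/4) + (8)·(1/2) = 17/4.
route B: (2)·(1/4) + (7)·(1/4) + (-2)·(1/2) = 5/4.
route C: (-5)·(1/4) + (-2)·(1/4) + (3)·(1/2) = -1/4.
The best pure response is route A with expected payoff 17/4.

17/4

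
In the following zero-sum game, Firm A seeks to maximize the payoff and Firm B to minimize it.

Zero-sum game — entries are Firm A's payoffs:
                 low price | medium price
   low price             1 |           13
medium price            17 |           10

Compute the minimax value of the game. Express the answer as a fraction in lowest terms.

211/19

Row minima are 1 and 10, so Firm A's maximin is 10; column maxima are 17 and 13, so Firm B's minimax is 13. These differ, so the equilibrium is in mixed strategies.
Let Firm A play low price with probability p. Firm B is indifferent when p + 17(1−p) = 13p + 10(1−p), giving p = 7/19.
Let Firm B play low price with probability q. Firm A is indifferent when q + 13(1−q) = 17q + 10(1−q), giving q = 3/19.
The value is 1·(3/19) + (13)·(16/19) = 211/19.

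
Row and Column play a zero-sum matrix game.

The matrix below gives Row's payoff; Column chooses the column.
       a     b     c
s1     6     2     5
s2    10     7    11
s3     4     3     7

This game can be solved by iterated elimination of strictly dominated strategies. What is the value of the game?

Column a is strictly dominated by b for Column (2<6, 7<10, 3<4); eliminate a.
Column c is strictly dominated by b for Column (2<5, 7<11, 3<7); eliminate c.
Row s1 is strictly dominated by row s2 (7>2); eliminate s1.
Row s3 is strictly dominated by row s2 (7>3); eliminate s3.
Only (s2, b) remains, with payoff 7.

7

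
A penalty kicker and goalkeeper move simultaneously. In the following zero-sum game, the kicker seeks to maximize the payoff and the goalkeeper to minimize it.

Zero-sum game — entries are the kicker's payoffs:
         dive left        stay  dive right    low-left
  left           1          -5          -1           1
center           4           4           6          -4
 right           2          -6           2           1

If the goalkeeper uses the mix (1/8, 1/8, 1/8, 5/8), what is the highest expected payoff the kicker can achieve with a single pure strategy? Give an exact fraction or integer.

left: (1)·(1/8) + (-5)·(1/8) + (-1)·(1/8) + (1)·(5/8) = 0.
center: (4)·(1/8) + (4)·(1/8) + (6)·(1/8) + (-4)·(5/8) = -3/4.
right: (2)·(1/8) + (-6)·(1/8) + (2)·(1/8) + (1)·(5/8) = 3/8.
The best pure response is right with expected payoff 3/8.

3/8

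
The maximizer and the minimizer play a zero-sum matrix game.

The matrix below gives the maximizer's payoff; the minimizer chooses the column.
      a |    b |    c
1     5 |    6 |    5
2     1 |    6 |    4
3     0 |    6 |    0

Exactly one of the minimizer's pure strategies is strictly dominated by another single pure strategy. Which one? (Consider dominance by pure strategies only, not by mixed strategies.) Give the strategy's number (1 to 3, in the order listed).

The minimizer prefers columns that give the maximizer less. Compare b with a: 5 < 6, 1 < 6, 0 < 6.
So a strictly dominates b for the minimizer; b is strictly dominated.

2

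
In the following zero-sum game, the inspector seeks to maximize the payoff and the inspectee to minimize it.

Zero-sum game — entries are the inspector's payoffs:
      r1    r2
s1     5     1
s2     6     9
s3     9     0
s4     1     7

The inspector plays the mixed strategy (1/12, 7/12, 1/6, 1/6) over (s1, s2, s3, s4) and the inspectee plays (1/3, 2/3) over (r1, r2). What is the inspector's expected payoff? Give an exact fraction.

Against (1/3, 2/3), each row's expected payoff is s1: 7/3; s2: 8; s3: 3; s4: 5.
Taking the (1/12, 7/12, 1/6, 1/6)-weighted average: (1/12)·(7/3) + (7/12)·(8) + (1/6)·(3) + (1/6)·(5) = 223/36.

223/36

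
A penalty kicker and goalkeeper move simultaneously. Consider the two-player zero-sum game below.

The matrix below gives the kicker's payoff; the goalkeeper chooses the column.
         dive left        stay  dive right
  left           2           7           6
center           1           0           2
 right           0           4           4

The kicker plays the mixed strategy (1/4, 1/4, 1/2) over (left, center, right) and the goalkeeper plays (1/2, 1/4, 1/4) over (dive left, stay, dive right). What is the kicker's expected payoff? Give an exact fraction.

Against (1/2, 1/4, 1/4), each row's expected payoff is left: 17/4; center: 1; right: 2.
Taking the (1/4, 1/4, 1/2)-weighted average: (1/4)·(17/4) + (1/4)·(1) + (1/2)·(2) = 37/16.

37/16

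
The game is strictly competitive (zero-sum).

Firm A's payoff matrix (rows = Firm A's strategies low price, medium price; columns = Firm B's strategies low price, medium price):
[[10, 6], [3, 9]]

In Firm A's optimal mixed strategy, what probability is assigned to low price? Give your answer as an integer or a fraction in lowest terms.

3/5

Row minima are 6 and 3, so Firm A's maximin is 6; column maxima are 10 and 9, so Firm B's minimax is 9. These differ, so the equilibrium is in mixed strategies.
Let Firm A play low price with probability p. Firm B is indifferent when 10p + 3(1−p) = 6p + 9(1−p), giving p = 3/5.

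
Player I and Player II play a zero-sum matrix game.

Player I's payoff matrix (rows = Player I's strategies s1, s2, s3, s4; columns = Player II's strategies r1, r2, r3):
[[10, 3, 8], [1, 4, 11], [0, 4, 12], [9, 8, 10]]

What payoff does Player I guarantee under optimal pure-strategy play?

Row minima: 3, 1, 0, 8 → Player I's maximin is 8.
Column maxima: 10, 8, 12 → Player II's minimax is 8.
They coincide at (s4, r2), so the value is 8.

8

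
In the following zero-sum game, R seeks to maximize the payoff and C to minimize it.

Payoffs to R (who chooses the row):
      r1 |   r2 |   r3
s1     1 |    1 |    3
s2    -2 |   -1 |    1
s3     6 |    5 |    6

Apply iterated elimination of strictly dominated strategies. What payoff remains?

Column r3 is strictly dominated by r2 for C (1<3, -1<1, 5<6); eliminate r3.
Row s2 is strictly dominated by row s1 (1>-2, 1>-1); eliminate s2.
Row s1 is strictly dominated by row s3 (6>1, 5>1); eliminate s1.
Column r1 is strictly dominated by r2 for C (5<6); eliminate r1.
Only (s3, r2) remains, with payoff 5.

5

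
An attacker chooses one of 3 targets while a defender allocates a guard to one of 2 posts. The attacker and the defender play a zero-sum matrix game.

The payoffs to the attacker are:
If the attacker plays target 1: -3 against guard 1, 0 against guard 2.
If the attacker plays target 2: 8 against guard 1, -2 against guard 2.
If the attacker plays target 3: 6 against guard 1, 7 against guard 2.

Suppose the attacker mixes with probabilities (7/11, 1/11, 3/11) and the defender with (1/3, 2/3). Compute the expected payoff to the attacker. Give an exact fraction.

43/33

Against (1/3, 2/3), each row's expected payoff is target 1: -1; target 2: 4/3; target 3: 20/3.
Taking the (7/11, 1/11, 3/11)-weighted average: (7/11)·(-1) + (1/11)·(4/3) + (3/11)·(20/3) = 43/33.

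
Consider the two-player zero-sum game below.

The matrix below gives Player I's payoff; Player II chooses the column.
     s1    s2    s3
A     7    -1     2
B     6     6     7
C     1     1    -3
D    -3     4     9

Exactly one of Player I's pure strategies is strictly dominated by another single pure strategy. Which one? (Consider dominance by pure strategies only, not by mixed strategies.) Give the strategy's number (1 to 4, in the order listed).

Compare C with B: 6 > 1, 6 > 1, 7 > -3.
So B strictly dominates C for Player I; C is strictly dominated.

3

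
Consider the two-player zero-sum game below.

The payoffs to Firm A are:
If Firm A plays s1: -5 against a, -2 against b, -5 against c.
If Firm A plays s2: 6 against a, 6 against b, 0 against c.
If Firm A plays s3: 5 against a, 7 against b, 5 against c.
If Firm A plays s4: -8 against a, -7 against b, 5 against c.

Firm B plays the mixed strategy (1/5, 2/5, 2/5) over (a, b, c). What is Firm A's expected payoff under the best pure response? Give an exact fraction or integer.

s1: (-5)·(1/5) + (-2)·(2/5) + (-5)·(2/5) = -19/5.
s2: (6)·(1/5) + (6)·(2/5) + (0)·(2/5) = 18/5.
s3: (5)·(1/5) + (7)·(2/5) + (5)·(2/5) = 29/5.
s4: (-8)·(1/5) + (-7)·(2/5) + (5)·(2/5) = -12/5.
The best pure response is s3 with expected payoff 29/5.

29/5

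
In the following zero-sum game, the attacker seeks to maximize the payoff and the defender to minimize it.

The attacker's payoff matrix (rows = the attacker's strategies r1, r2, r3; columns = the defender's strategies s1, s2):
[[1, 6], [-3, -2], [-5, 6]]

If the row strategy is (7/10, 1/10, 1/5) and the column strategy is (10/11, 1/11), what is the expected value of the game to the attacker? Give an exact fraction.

-4/55

Against (10/11, 1/11), each row's expected payoff is r1: 16/11; r2: -32/11; r3: -4.
Taking the (7/10, 1/10, 1/5)-weighted average: (7/10)·(16/11) + (1/10)·(-32/11) + (1/5)·(-4) = -4/55.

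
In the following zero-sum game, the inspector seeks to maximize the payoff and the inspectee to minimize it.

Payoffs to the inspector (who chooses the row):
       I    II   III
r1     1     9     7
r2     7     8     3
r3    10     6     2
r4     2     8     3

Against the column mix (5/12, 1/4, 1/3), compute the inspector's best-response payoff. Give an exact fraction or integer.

r1: (1)·(5/12) + (9)·(1/4) + (7)·(1/3) = 5.
r2: (7)·(5/12) + (8)·(1/4) + (3)·(1/3) = 71/12.
r3: (10)·(5/12) + (6)·(1/4) + (2)·(1/3) = 19/3.
r4: (2)·(5/12) + (8)·(1/4) + (3)·(1/3) = 23/6.
The best pure response is r3 with expected payoff 19/3.

19/3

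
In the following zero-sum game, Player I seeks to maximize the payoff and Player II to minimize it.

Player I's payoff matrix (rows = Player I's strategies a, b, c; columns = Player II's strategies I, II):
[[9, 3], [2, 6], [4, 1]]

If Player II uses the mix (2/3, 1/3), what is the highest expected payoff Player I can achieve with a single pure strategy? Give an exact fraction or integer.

7

a: (9)·(2/3) + (3)·(1/3) = 7.
b: (2)·(2/3) + (6)·(1/3) = 10/3.
c: (4)·(2/3) + (1)·(1/3) = 3.
The best pure response is a with expected payoff 7.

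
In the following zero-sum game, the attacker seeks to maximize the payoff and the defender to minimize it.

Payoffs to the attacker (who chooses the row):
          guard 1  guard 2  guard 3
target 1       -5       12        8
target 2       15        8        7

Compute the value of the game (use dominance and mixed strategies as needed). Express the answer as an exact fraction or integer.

Column guard 2 is strictly dominated by guard 3 for the defender (it gives the attacker more in every row).
The remaining 2×2 game on (target 1, target 2) × (guard 1, guard 3) has no saddle point. Let the attacker play target 1 with probability p; indifference gives −5p + 15(1−p) = 8p + 7(1−p), so p = 8/21.
Similarly the defender's optimal q on guard 1 is 1/21, and the value is -5·(1/21) + (8)·(20/21) = 155/21.

155/21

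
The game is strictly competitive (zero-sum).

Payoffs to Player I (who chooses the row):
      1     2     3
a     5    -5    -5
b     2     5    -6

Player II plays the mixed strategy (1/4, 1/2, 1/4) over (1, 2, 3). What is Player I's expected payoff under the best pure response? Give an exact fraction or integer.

3/2

a: (5)·(1/4) + (-5)·(1/2) + (-5)·(1/4) = -5/2.
b: (2)·(1/4) + (5)·(1/2) + (-6)·(1/4) = 3/2.
The best pure response is b with expected payoff 3/2.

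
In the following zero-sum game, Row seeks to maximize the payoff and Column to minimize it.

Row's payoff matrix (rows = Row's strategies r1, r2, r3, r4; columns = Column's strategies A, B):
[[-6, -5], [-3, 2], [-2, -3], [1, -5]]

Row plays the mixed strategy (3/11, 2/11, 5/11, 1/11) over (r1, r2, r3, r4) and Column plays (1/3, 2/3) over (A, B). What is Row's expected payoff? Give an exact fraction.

Against (1/3, 2/3), each row's expected payoff is r1: -16/3; r2: 1/3; r3: -8/3; r4: -3.
Taking the (3/11, 2/11, 5/11, 1/11)-weighted average: (3/11)·(-16/3) + (2/11)·(1/3) + (5/11)·(-8/3) + (1/11)·(-3) = -95/33.

-95/33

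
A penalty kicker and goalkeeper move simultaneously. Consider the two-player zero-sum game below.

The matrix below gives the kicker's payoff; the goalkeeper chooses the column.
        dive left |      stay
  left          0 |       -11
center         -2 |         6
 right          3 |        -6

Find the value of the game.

6/17

Row left is strictly dominated by row right, so the kicker never plays it.
The remaining 2×2 game on (center, right) × (dive left, stay) has no saddle point. Let the kicker play center with probability p; indifference gives −2p + 3(1−p) = 6p − 6(1−p), so p = 9/17.
Similarly the goalkeeper's optimal q on dive left is 12/17, and the value is -2·(12/17) + (6)·(5/17) = 6/17.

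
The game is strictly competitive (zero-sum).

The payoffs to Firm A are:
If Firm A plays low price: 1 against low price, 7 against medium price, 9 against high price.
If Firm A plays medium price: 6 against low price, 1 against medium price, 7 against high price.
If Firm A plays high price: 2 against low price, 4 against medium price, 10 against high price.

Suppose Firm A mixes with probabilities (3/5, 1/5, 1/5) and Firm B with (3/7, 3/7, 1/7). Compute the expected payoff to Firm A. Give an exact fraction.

31/7

Against (3/7, 3/7, 1/7), each row's expected payoff is low price: 33/7; medium price: 4; high price: 4.
Taking the (3/5, 1/5, 1/5)-weighted average: (3/5)·(33/7) + (1/5)·(4) + (1/5)·(4) = 31/7.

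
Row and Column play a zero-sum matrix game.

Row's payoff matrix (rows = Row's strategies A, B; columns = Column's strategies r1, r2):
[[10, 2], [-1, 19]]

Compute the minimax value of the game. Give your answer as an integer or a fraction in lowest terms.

Row minima are 2 and -1, so Row's maximin is 2; column maxima are 10 and 19, so Column's minimax is 10. These differ, so the equilibrium is in mixed strategies.
Let Row play A with probability p. Column is indifferent when 10p − (1−p) = 2p + 19(1−p), giving p = 5/7.
Let Column play r1 with probability q. Row is indifferent when 10q + 2(1−q) = −q + 19(1−q), giving q = 17/28.
The value is 10·(17/28) + (2)·(11/28) = 48/7.

48/7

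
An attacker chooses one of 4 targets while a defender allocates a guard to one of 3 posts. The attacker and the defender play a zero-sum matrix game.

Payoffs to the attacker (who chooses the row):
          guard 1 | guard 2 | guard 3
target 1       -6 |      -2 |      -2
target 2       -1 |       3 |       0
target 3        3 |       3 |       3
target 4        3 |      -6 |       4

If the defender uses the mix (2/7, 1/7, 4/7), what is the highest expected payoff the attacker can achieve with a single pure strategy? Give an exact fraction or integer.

target 1: (-6)·(2/7) + (-2)·(1/7) + (-2)·(4/7) = -22/7.
target 2: (-1)·(2/7) + (3)·(1/7) + (0)·(4/7) = 1/7.
target 3: (3)·(2/7) + (3)·(1/7) + (3)·(4/7) = 3.
target 4: (3)·(2/7) + (-6)·(1/7) + (4)·(4/7) = 16/7.
The best pure response is target 3 with expected payoff 3.

3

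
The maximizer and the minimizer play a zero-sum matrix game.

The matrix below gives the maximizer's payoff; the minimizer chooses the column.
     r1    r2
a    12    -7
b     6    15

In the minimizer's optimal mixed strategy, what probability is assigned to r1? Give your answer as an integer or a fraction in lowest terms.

11/14

Row minima are -7 and 6, so the maximizer's maximin is 6; column maxima are 12 and 15, so the minimizer's minimax is 12. These differ, so the equilibrium is in mixed strategies.
Let the minimizer play r1 with probability q. The maximizer is indifferent when 12q − 7(1−q) = 6q + 15(1−q), giving q = 11/14.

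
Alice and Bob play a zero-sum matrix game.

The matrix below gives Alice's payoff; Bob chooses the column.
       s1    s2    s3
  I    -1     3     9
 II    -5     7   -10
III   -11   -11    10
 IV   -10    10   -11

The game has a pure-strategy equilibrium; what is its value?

Row minima: -1, -10, -11, -11 → Alice's maximin is -1.
Column maxima: -1, 10, 10 → Bob's minimax is -1.
They coincide at (I, s1), so the value is -1.

-1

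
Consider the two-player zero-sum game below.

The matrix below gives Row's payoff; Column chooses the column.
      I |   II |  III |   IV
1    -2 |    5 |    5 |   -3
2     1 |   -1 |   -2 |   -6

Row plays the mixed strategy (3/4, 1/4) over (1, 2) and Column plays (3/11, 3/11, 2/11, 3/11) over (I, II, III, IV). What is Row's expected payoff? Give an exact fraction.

2/11

Against (3/11, 3/11, 2/11, 3/11), each row's expected payoff is 1: 10/11; 2: -2.
Taking the (3/4, 1/4)-weighted average: (3/4)·(10/11) + (1/4)·(-2) = 2/11.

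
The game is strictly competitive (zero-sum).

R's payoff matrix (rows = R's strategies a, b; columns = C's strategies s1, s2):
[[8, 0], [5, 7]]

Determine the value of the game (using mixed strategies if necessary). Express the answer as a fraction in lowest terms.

28/5

Row minima are 0 and 5, so R's maximin is 5; column maxima are 8 and 7, so C's minimax is 7. These differ, so the equilibrium is in mixed strategies.
Let R play a with probability p. C is indifferent when 8p + 5(1−p) = 7(1−p), giving p = 1/5.
Let C play s1 with probability q. R is indifferent when 8q = 5q + 7(1−q), giving q = 7/10.
The value is 8·(7/10) + (0)·(3/10) = 28/5.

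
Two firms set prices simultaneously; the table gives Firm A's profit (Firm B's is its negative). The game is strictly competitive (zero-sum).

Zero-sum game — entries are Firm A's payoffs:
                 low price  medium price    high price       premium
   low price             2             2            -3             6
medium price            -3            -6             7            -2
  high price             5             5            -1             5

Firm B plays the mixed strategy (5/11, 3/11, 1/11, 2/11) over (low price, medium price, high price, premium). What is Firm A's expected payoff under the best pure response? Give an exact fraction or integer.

49/11

low price: (2)·(5/11) + (2)·(3/11) + (-3)·(1/11) + (6)·(2/11) = 25/11.
medium price: (-3)·(5/11) + (-6)·(3/11) + (7)·(1/11) + (-2)·(2/11) = -30/11.
high price: (5)·(5/11) + (5)·(3/11) + (-1)·(1/11) + (5)·(2/11) = 49/11.
The best pure response is high price with expected payoff 49/11.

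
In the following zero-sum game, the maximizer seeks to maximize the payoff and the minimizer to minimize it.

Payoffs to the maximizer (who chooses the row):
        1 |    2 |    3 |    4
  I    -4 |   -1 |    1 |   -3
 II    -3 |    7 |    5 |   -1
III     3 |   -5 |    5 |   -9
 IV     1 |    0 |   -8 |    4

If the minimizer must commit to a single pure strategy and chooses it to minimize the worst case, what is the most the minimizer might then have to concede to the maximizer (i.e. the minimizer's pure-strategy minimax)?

The worst case (largest entry) in each column is 1: 3, 2: 7, 3: 5, 4: 4.
The best (smallest) of these is 3.

3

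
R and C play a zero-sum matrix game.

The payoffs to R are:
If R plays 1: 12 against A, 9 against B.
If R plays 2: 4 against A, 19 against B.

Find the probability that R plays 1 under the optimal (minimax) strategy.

Row minima are 9 and 4, so R's maximin is 9; column maxima are 12 and 19, so C's minimax is 12. These differ, so the equilibrium is in mixed strategies.
Let R play 1 with probability p. C is indifferent when 12p + 4(1−p) = 9p + 19(1−p), giving p = 5/6.

5/6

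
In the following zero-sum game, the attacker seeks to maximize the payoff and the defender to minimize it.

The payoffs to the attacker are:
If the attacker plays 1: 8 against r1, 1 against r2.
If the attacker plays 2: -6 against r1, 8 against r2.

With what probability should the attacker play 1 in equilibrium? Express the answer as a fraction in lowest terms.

Row minima are 1 and -6, so the attacker's maximin is 1; column maxima are 8 and 8, so the defender's minimax is 8. These differ, so the equilibrium is in mixed strategies.
Let the attacker play 1 with probability p. The defender is indifferent when 8p − 6(1−p) = p + 8(1−p), giving p = 2/3.

2/3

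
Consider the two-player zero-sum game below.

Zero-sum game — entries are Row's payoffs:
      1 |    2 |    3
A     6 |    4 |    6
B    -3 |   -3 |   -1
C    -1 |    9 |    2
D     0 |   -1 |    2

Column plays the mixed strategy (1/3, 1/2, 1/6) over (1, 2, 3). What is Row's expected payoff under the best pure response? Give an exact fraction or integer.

5

A: (6)·(1/3) + (4)·(1/2) + (6)·(1/6) = 5.
B: (-3)·(1/3) + (-3)·(1/2) + (-1)·(1/6) = -8/3.
C: (-1)·(1/3) + (9)·(1/2) + (2)·(1/6) = 9/2.
D: (0)·(1/3) + (-1)·(1/2) + (2)·(1/6) = -1/6.
The best pure response is A with expected payoff 5.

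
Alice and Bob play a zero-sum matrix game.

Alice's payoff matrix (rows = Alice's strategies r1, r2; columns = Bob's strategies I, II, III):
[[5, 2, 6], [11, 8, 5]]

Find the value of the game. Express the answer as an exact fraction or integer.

38/7

Column I is strictly dominated by II for Bob (it gives Alice more in every row).
The remaining 2×2 game on (r1, r2) × (II, III) has no saddle point. Let Alice play r1 with probability p; indifference gives 2p + 8(1−p) = 6p + 5(1−p), so p = 3/7.
Similarly Bob's optimal q on II is 1/7, and the value is 2·(1/7) + (6)·(6/7) = 38/7.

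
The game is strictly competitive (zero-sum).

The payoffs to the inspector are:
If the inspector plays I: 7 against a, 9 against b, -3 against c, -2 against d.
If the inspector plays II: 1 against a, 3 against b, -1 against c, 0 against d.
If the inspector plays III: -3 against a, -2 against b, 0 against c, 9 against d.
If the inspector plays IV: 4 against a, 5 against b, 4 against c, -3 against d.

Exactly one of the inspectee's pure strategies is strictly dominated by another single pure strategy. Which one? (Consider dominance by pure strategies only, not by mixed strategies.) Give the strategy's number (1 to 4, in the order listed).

2

The inspectee prefers columns that give the inspector less. Compare b with a: 7 < 9, 1 < 3, -3 < -2, 4 < 5.
So a strictly dominates b for the inspectee; b is strictly dominated.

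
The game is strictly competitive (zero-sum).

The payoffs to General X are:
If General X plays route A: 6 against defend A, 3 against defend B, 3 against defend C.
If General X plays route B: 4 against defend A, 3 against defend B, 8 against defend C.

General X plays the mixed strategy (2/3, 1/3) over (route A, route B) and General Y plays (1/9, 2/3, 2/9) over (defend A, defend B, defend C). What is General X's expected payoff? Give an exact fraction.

98/27

Against (1/9, 2/3, 2/9), each row's expected payoff is route A: 10/3; route B: 38/9.
Taking the (2/3, 1/3)-weighted average: (2/3)·(10/3) + (1/3)·(38/9) = 98/27.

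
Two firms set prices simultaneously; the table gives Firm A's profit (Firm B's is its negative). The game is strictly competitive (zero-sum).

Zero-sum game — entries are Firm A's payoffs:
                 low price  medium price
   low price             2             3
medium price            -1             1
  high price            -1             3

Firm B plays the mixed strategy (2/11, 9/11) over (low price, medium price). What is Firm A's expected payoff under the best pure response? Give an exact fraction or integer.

low price: (2)·(2/11) + (3)·(9/11) = 31/11.
medium price: (-1)·(2/11) + (1)·(9/11) = 7/11.
high price: (-1)·(2/11) + (3)·(9/11) = 25/11.
The best pure response is low price with expected payoff 31/11.

31/11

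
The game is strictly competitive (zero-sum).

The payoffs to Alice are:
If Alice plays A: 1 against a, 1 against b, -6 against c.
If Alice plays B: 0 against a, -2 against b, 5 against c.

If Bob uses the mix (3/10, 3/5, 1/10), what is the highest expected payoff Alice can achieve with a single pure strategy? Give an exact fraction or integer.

3/10

A: (1)·(3/10) + (1)·(3/5) + (-6)·(1/10) = 3/10.
B: (0)·(3/10) + (-2)·(3/5) + (5)·(1/10) = -7/10.
The best pure response is A with expected payoff 3/10.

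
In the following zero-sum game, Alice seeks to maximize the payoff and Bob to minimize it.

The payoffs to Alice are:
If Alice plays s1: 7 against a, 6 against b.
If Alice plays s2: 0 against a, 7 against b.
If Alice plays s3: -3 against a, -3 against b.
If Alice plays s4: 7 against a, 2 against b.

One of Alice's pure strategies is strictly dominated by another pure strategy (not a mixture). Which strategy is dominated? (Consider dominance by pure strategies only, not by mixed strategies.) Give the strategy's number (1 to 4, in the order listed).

3

Compare s3 with s1: 7 > -3, 6 > -3.
So s1 strictly dominates s3 for Alice; s3 is strictly dominated.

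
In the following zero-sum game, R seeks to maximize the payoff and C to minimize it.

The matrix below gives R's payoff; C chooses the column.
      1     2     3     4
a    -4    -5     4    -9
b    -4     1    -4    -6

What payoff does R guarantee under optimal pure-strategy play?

-6

Row minima: -9, -6 → R's maximin is -6.
Column maxima: -4, 1, 4, -6 → C's minimax is -6.
They coincide at (b, 4), so the value is -6.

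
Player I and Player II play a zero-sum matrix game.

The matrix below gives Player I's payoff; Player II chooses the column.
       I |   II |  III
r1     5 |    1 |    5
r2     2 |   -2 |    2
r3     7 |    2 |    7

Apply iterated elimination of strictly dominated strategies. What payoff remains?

Column III is strictly dominated by II for Player II (1<5, -2<2, 2<7); eliminate III.
Row r2 is strictly dominated by row r1 (5>2, 1>-2); eliminate r2.
Column I is strictly dominated by II for Player II (1<5, 2<7); eliminate I.
Row r1 is strictly dominated by row r3 (2>1); eliminate r1.
Only (r3, II) remains, with payoff 2.

2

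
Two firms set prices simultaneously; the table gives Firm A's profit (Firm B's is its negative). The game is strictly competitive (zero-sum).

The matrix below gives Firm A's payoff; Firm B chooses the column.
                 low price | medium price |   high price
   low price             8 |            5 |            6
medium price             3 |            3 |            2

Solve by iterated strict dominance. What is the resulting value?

5

Column low price is strictly dominated by high price for Firm B (6<8, 2<3); eliminate low price.
Row medium price is strictly dominated by row low price (5>3, 6>2); eliminate medium price.
Column high price is strictly dominated by medium price for Firm B (5<6); eliminate high price.
Only (low price, medium price) remains, with payoff 5.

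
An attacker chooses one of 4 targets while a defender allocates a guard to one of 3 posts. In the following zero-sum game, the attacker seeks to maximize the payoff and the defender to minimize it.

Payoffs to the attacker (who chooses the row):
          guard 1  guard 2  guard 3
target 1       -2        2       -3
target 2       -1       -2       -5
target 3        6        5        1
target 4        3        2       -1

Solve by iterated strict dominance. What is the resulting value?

Column guard 1 is strictly dominated by guard 3 for the defender (-3<-2, -5<-1, 1<6, -1<3); eliminate guard 1.
Row target 2 is strictly dominated by row target 1 (2>-2, -3>-5); eliminate target 2.
Row target 1 is strictly dominated by row target 3 (5>2, 1>-3); eliminate target 1.
Column guard 2 is strictly dominated by guard 3 for the defender (1<5, -1<2); eliminate guard 2.
Row target 4 is strictly dominated by row target 3 (1>-1); eliminate target 4.
Only (target 3, guard 3) remains, with payoff 1.

1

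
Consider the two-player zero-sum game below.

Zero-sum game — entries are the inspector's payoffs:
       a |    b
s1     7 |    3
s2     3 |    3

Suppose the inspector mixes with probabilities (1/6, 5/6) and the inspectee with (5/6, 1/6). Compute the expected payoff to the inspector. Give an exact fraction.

32/9

Against (5/6, 1/6), each row's expected payoff is s1: 19/3; s2: 3.
Taking the (1/6, 5/6)-weighted average: (1/6)·(19/3) + (5/6)·(3) = 32/9.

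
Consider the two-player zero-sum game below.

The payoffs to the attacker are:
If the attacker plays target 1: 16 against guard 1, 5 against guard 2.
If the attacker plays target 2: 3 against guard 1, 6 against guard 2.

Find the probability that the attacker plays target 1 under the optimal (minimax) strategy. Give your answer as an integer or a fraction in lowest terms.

3/14

Row minima are 5 and 3, so the attacker's maximin is 5; column maxima are 16 and 6, so the defender's minimax is 6. These differ, so the equilibrium is in mixed strategies.
Let the attacker play target 1 with probability p. The defender is indifferent when 16p + 3(1−p) = 5p + 6(1−p), giving p = 3/14.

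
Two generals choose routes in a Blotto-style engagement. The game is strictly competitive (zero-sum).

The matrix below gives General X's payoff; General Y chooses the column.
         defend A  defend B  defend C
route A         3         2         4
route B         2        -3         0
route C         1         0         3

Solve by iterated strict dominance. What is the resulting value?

Row route C is strictly dominated by row route A (3>1, 2>0, 4>3); eliminate route C.
Column defend A is strictly dominated by defend B for General Y (2<3, -3<2); eliminate defend A.
Column defend C is strictly dominated by defend B for General Y (2<4, -3<0); eliminate defend C.
Row route B is strictly dominated by row route A (2>-3); eliminate route B.
Only (route A, defend B) remains, with payoff 2.

2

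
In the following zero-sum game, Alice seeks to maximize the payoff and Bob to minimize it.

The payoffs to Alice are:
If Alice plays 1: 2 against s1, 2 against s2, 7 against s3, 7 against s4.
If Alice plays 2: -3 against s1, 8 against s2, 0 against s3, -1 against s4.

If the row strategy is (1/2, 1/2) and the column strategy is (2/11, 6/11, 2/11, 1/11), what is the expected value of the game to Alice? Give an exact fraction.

39/11

Against (2/11, 6/11, 2/11, 1/11), each row's expected payoff is 1: 37/11; 2: 41/11.
Taking the (1/2, 1/2)-weighted average: (1/2)·(37/11) + (1/2)·(41/11) = 39/11.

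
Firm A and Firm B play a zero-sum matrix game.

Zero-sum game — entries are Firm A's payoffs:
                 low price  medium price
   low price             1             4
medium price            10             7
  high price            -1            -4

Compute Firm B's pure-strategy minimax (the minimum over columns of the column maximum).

The worst case (largest entry) in each column is low price: 10, medium price: 7.
The best (smallest) of these is 7.

7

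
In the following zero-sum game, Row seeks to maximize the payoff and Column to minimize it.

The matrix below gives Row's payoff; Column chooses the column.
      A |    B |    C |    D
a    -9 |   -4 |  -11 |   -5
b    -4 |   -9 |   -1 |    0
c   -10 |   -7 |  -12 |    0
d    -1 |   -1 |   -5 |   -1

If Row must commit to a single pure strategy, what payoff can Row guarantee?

-5

The worst-case payoff for each row is a: -11, b: -9, c: -12, d: -5.
The best of these is -5.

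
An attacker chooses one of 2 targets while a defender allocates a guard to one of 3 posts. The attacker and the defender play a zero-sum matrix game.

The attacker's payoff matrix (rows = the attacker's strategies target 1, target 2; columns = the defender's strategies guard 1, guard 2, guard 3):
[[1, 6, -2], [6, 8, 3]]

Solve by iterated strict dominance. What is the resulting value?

3

Row target 1 is strictly dominated by row target 2 (6>1, 8>6, 3>-2); eliminate target 1.
Column guard 1 is strictly dominated by guard 3 for the defender (3<6); eliminate guard 1.
Column guard 2 is strictly dominated by guard 3 for the defender (3<8); eliminate guard 2.
Only (target 2, guard 3) remains, with payoff 3.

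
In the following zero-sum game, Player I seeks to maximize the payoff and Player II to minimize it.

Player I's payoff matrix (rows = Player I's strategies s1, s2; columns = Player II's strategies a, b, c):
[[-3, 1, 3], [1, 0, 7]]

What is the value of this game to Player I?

Column c is strictly dominated by a for Player II (it gives Player I more in every row).
The remaining 2×2 game on (s1, s2) × (a, b) has no saddle point. Let Player I play s1 with probability p; indifference gives −3p + (1−p) = p, so p = 1/5.
Similarly Player II's optimal q on a is 1/5, and the value is -3·(1/5) + (1)·(4/5) = 1/5.

1/5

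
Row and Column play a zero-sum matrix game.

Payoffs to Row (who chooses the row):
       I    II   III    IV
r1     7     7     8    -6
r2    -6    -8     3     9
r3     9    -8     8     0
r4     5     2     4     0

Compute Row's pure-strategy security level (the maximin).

The worst-case payoff for each row is r1: -6, r2: -8, r3: -8, r4: 0.
The best of these is 0.

0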